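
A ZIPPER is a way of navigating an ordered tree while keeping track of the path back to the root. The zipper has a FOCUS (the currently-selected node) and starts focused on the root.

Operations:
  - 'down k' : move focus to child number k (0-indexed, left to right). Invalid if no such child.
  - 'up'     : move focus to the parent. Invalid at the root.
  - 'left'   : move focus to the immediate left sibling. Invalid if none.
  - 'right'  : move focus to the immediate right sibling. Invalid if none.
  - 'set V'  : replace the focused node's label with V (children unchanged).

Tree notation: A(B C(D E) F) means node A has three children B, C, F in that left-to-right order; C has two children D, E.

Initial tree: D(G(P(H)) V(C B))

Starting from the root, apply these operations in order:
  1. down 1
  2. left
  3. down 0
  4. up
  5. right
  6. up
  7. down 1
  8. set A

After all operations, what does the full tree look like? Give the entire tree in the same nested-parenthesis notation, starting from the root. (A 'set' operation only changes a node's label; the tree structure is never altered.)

Answer: D(G(P(H)) A(C B))

Derivation:
Step 1 (down 1): focus=V path=1 depth=1 children=['C', 'B'] left=['G'] right=[] parent=D
Step 2 (left): focus=G path=0 depth=1 children=['P'] left=[] right=['V'] parent=D
Step 3 (down 0): focus=P path=0/0 depth=2 children=['H'] left=[] right=[] parent=G
Step 4 (up): focus=G path=0 depth=1 children=['P'] left=[] right=['V'] parent=D
Step 5 (right): focus=V path=1 depth=1 children=['C', 'B'] left=['G'] right=[] parent=D
Step 6 (up): focus=D path=root depth=0 children=['G', 'V'] (at root)
Step 7 (down 1): focus=V path=1 depth=1 children=['C', 'B'] left=['G'] right=[] parent=D
Step 8 (set A): focus=A path=1 depth=1 children=['C', 'B'] left=['G'] right=[] parent=D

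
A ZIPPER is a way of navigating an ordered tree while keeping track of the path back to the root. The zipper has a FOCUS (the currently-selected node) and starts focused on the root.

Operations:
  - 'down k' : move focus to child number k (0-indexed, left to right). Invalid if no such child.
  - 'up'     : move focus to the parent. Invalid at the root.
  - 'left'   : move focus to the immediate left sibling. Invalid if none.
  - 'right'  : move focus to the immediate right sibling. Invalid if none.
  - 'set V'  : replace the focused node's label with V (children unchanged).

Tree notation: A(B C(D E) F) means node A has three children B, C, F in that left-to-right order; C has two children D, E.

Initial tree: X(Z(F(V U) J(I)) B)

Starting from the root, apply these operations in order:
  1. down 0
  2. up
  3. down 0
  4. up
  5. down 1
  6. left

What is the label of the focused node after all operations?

Step 1 (down 0): focus=Z path=0 depth=1 children=['F', 'J'] left=[] right=['B'] parent=X
Step 2 (up): focus=X path=root depth=0 children=['Z', 'B'] (at root)
Step 3 (down 0): focus=Z path=0 depth=1 children=['F', 'J'] left=[] right=['B'] parent=X
Step 4 (up): focus=X path=root depth=0 children=['Z', 'B'] (at root)
Step 5 (down 1): focus=B path=1 depth=1 children=[] left=['Z'] right=[] parent=X
Step 6 (left): focus=Z path=0 depth=1 children=['F', 'J'] left=[] right=['B'] parent=X

Answer: Z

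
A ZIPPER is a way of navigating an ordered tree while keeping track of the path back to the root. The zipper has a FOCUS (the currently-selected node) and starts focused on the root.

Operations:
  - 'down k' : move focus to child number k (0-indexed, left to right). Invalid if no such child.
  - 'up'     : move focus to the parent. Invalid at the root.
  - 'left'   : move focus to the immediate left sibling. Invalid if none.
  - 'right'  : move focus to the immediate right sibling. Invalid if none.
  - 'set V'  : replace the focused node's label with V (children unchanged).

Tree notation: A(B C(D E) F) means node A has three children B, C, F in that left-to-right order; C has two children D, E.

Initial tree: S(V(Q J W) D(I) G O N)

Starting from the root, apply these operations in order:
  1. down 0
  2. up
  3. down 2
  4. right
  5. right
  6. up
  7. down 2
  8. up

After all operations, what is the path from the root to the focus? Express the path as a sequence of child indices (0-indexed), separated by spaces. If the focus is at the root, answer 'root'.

Step 1 (down 0): focus=V path=0 depth=1 children=['Q', 'J', 'W'] left=[] right=['D', 'G', 'O', 'N'] parent=S
Step 2 (up): focus=S path=root depth=0 children=['V', 'D', 'G', 'O', 'N'] (at root)
Step 3 (down 2): focus=G path=2 depth=1 children=[] left=['V', 'D'] right=['O', 'N'] parent=S
Step 4 (right): focus=O path=3 depth=1 children=[] left=['V', 'D', 'G'] right=['N'] parent=S
Step 5 (right): focus=N path=4 depth=1 children=[] left=['V', 'D', 'G', 'O'] right=[] parent=S
Step 6 (up): focus=S path=root depth=0 children=['V', 'D', 'G', 'O', 'N'] (at root)
Step 7 (down 2): focus=G path=2 depth=1 children=[] left=['V', 'D'] right=['O', 'N'] parent=S
Step 8 (up): focus=S path=root depth=0 children=['V', 'D', 'G', 'O', 'N'] (at root)

Answer: root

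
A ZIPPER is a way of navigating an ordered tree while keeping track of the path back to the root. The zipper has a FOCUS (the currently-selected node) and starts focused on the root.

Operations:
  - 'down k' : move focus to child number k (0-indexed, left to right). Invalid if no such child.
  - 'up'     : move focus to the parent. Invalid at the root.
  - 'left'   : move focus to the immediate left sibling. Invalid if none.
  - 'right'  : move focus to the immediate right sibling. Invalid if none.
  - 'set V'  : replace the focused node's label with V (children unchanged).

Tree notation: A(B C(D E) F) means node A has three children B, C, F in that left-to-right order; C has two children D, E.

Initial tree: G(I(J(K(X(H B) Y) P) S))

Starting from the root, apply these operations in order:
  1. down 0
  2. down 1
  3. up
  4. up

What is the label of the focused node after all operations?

Step 1 (down 0): focus=I path=0 depth=1 children=['J', 'S'] left=[] right=[] parent=G
Step 2 (down 1): focus=S path=0/1 depth=2 children=[] left=['J'] right=[] parent=I
Step 3 (up): focus=I path=0 depth=1 children=['J', 'S'] left=[] right=[] parent=G
Step 4 (up): focus=G path=root depth=0 children=['I'] (at root)

Answer: G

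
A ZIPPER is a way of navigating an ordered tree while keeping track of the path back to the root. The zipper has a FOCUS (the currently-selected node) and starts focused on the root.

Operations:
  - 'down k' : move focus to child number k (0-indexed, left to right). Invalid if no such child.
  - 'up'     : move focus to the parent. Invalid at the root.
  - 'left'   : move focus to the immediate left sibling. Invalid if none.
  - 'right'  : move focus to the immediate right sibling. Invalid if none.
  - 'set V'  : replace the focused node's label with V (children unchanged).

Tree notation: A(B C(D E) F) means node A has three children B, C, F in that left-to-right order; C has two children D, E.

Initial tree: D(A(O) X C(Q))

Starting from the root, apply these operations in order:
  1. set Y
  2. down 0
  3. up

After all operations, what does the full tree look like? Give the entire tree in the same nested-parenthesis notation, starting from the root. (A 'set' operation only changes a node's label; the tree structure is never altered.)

Answer: Y(A(O) X C(Q))

Derivation:
Step 1 (set Y): focus=Y path=root depth=0 children=['A', 'X', 'C'] (at root)
Step 2 (down 0): focus=A path=0 depth=1 children=['O'] left=[] right=['X', 'C'] parent=Y
Step 3 (up): focus=Y path=root depth=0 children=['A', 'X', 'C'] (at root)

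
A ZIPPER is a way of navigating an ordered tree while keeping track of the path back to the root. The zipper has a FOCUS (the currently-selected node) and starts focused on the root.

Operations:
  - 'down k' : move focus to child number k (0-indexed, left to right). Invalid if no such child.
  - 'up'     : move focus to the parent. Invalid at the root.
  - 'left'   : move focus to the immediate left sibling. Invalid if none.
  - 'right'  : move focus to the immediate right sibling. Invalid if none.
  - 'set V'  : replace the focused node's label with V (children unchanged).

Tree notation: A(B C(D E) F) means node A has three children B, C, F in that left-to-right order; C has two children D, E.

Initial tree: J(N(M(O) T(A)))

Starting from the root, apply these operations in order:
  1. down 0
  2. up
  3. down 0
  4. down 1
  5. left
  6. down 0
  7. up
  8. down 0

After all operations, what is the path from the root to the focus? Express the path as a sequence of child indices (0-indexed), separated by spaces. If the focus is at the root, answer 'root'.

Step 1 (down 0): focus=N path=0 depth=1 children=['M', 'T'] left=[] right=[] parent=J
Step 2 (up): focus=J path=root depth=0 children=['N'] (at root)
Step 3 (down 0): focus=N path=0 depth=1 children=['M', 'T'] left=[] right=[] parent=J
Step 4 (down 1): focus=T path=0/1 depth=2 children=['A'] left=['M'] right=[] parent=N
Step 5 (left): focus=M path=0/0 depth=2 children=['O'] left=[] right=['T'] parent=N
Step 6 (down 0): focus=O path=0/0/0 depth=3 children=[] left=[] right=[] parent=M
Step 7 (up): focus=M path=0/0 depth=2 children=['O'] left=[] right=['T'] parent=N
Step 8 (down 0): focus=O path=0/0/0 depth=3 children=[] left=[] right=[] parent=M

Answer: 0 0 0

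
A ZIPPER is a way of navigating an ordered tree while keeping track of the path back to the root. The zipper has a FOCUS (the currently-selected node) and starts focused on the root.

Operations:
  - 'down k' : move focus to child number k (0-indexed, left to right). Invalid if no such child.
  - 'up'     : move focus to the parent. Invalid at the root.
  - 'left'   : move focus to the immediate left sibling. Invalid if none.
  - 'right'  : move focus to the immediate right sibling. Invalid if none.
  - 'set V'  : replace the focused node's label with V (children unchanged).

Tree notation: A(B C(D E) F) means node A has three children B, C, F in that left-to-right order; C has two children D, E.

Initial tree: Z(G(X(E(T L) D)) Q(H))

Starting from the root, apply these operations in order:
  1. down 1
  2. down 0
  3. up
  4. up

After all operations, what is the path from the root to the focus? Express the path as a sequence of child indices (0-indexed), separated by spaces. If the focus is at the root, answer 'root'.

Step 1 (down 1): focus=Q path=1 depth=1 children=['H'] left=['G'] right=[] parent=Z
Step 2 (down 0): focus=H path=1/0 depth=2 children=[] left=[] right=[] parent=Q
Step 3 (up): focus=Q path=1 depth=1 children=['H'] left=['G'] right=[] parent=Z
Step 4 (up): focus=Z path=root depth=0 children=['G', 'Q'] (at root)

Answer: root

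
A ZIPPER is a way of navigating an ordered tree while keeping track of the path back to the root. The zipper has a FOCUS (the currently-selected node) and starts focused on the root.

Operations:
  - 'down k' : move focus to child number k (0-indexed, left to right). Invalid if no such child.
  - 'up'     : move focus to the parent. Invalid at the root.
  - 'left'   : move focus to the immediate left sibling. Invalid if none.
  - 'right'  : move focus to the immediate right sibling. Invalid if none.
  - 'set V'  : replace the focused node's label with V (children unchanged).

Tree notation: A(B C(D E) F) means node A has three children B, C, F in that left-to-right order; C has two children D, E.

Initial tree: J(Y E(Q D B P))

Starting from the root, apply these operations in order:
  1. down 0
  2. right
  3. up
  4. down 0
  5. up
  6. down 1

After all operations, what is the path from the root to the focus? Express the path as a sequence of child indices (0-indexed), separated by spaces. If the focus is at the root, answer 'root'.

Answer: 1

Derivation:
Step 1 (down 0): focus=Y path=0 depth=1 children=[] left=[] right=['E'] parent=J
Step 2 (right): focus=E path=1 depth=1 children=['Q', 'D', 'B', 'P'] left=['Y'] right=[] parent=J
Step 3 (up): focus=J path=root depth=0 children=['Y', 'E'] (at root)
Step 4 (down 0): focus=Y path=0 depth=1 children=[] left=[] right=['E'] parent=J
Step 5 (up): focus=J path=root depth=0 children=['Y', 'E'] (at root)
Step 6 (down 1): focus=E path=1 depth=1 children=['Q', 'D', 'B', 'P'] left=['Y'] right=[] parent=J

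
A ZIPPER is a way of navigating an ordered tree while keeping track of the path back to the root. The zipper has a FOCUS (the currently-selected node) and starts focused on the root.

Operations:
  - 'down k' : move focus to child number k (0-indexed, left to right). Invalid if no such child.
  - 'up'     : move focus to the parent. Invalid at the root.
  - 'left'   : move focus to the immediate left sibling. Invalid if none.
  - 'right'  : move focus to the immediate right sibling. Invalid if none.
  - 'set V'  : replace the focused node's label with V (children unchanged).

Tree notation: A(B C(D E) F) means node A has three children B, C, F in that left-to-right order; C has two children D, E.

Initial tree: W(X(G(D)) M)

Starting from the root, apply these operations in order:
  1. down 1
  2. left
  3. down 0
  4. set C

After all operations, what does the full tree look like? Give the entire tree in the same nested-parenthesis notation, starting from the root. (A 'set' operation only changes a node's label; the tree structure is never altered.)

Step 1 (down 1): focus=M path=1 depth=1 children=[] left=['X'] right=[] parent=W
Step 2 (left): focus=X path=0 depth=1 children=['G'] left=[] right=['M'] parent=W
Step 3 (down 0): focus=G path=0/0 depth=2 children=['D'] left=[] right=[] parent=X
Step 4 (set C): focus=C path=0/0 depth=2 children=['D'] left=[] right=[] parent=X

Answer: W(X(C(D)) M)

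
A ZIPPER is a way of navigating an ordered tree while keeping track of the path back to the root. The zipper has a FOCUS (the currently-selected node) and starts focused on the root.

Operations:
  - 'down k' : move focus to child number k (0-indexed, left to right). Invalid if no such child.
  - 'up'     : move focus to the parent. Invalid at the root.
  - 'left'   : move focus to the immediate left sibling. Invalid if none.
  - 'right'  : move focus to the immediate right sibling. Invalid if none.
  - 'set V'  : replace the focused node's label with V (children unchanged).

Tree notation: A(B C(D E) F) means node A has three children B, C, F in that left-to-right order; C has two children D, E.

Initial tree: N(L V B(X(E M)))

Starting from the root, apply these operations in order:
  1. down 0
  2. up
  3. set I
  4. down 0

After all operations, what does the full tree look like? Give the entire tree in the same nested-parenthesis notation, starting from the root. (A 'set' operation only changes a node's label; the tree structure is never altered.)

Answer: I(L V B(X(E M)))

Derivation:
Step 1 (down 0): focus=L path=0 depth=1 children=[] left=[] right=['V', 'B'] parent=N
Step 2 (up): focus=N path=root depth=0 children=['L', 'V', 'B'] (at root)
Step 3 (set I): focus=I path=root depth=0 children=['L', 'V', 'B'] (at root)
Step 4 (down 0): focus=L path=0 depth=1 children=[] left=[] right=['V', 'B'] parent=I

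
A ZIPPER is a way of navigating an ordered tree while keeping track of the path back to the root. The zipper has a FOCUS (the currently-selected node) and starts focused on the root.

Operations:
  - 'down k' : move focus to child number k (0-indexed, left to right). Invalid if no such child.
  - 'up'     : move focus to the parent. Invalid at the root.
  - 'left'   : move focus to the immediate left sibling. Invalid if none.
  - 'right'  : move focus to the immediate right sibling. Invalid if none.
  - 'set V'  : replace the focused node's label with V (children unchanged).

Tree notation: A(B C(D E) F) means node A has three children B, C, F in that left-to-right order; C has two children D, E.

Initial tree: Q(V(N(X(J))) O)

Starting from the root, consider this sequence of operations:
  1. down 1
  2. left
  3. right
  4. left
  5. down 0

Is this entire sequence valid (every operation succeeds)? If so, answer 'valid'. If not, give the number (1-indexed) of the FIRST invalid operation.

Step 1 (down 1): focus=O path=1 depth=1 children=[] left=['V'] right=[] parent=Q
Step 2 (left): focus=V path=0 depth=1 children=['N'] left=[] right=['O'] parent=Q
Step 3 (right): focus=O path=1 depth=1 children=[] left=['V'] right=[] parent=Q
Step 4 (left): focus=V path=0 depth=1 children=['N'] left=[] right=['O'] parent=Q
Step 5 (down 0): focus=N path=0/0 depth=2 children=['X'] left=[] right=[] parent=V

Answer: valid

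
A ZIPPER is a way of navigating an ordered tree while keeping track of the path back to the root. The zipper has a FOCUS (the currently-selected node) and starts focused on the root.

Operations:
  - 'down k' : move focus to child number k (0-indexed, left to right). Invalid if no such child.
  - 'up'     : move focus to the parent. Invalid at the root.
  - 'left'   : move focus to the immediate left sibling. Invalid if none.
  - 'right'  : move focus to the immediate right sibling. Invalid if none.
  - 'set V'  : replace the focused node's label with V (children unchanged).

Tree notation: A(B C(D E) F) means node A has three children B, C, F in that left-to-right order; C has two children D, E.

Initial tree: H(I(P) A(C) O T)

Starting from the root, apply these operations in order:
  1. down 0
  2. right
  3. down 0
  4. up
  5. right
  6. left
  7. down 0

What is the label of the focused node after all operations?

Step 1 (down 0): focus=I path=0 depth=1 children=['P'] left=[] right=['A', 'O', 'T'] parent=H
Step 2 (right): focus=A path=1 depth=1 children=['C'] left=['I'] right=['O', 'T'] parent=H
Step 3 (down 0): focus=C path=1/0 depth=2 children=[] left=[] right=[] parent=A
Step 4 (up): focus=A path=1 depth=1 children=['C'] left=['I'] right=['O', 'T'] parent=H
Step 5 (right): focus=O path=2 depth=1 children=[] left=['I', 'A'] right=['T'] parent=H
Step 6 (left): focus=A path=1 depth=1 children=['C'] left=['I'] right=['O', 'T'] parent=H
Step 7 (down 0): focus=C path=1/0 depth=2 children=[] left=[] right=[] parent=A

Answer: C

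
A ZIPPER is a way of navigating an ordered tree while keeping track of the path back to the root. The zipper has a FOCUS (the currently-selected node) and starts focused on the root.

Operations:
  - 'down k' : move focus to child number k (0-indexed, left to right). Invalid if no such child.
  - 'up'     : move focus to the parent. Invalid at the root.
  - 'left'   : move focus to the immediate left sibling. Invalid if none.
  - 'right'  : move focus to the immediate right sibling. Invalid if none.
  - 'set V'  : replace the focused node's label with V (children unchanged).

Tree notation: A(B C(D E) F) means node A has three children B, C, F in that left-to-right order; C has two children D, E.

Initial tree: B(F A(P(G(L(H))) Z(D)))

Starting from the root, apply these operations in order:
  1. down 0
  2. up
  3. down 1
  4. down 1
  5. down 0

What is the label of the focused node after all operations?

Answer: D

Derivation:
Step 1 (down 0): focus=F path=0 depth=1 children=[] left=[] right=['A'] parent=B
Step 2 (up): focus=B path=root depth=0 children=['F', 'A'] (at root)
Step 3 (down 1): focus=A path=1 depth=1 children=['P', 'Z'] left=['F'] right=[] parent=B
Step 4 (down 1): focus=Z path=1/1 depth=2 children=['D'] left=['P'] right=[] parent=A
Step 5 (down 0): focus=D path=1/1/0 depth=3 children=[] left=[] right=[] parent=Z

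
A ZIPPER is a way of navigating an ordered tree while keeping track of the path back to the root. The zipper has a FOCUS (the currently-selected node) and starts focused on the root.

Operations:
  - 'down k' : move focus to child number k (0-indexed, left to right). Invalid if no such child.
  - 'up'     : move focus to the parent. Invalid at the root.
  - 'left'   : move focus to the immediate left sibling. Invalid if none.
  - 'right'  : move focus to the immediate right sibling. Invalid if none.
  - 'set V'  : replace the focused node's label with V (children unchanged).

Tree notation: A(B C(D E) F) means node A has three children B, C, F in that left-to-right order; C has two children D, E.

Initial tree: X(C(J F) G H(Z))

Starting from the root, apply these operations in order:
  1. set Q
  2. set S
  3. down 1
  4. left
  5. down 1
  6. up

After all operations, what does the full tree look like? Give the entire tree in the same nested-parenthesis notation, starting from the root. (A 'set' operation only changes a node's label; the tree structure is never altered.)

Answer: S(C(J F) G H(Z))

Derivation:
Step 1 (set Q): focus=Q path=root depth=0 children=['C', 'G', 'H'] (at root)
Step 2 (set S): focus=S path=root depth=0 children=['C', 'G', 'H'] (at root)
Step 3 (down 1): focus=G path=1 depth=1 children=[] left=['C'] right=['H'] parent=S
Step 4 (left): focus=C path=0 depth=1 children=['J', 'F'] left=[] right=['G', 'H'] parent=S
Step 5 (down 1): focus=F path=0/1 depth=2 children=[] left=['J'] right=[] parent=C
Step 6 (up): focus=C path=0 depth=1 children=['J', 'F'] left=[] right=['G', 'H'] parent=S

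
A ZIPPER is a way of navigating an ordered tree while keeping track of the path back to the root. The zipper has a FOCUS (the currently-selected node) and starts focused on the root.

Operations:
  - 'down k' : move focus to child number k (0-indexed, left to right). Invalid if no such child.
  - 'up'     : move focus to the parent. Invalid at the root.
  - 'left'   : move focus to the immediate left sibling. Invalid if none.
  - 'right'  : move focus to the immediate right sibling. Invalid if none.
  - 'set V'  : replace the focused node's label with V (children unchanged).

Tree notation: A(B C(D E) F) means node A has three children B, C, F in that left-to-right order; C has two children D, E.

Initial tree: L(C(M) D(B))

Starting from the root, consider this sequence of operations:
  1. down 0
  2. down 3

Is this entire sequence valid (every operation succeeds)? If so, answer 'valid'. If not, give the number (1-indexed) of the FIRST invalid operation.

Step 1 (down 0): focus=C path=0 depth=1 children=['M'] left=[] right=['D'] parent=L
Step 2 (down 3): INVALID

Answer: 2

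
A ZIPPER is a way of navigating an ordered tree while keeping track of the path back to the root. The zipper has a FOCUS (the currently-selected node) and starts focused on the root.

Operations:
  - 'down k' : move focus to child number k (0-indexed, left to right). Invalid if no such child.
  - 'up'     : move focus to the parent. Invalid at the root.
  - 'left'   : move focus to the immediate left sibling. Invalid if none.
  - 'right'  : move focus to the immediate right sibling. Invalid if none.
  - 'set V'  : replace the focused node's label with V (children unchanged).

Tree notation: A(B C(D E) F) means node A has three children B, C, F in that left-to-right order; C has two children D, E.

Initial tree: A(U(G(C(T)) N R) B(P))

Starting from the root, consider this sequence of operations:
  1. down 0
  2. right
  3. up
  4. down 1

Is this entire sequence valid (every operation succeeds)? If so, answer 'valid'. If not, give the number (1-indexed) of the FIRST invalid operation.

Step 1 (down 0): focus=U path=0 depth=1 children=['G', 'N', 'R'] left=[] right=['B'] parent=A
Step 2 (right): focus=B path=1 depth=1 children=['P'] left=['U'] right=[] parent=A
Step 3 (up): focus=A path=root depth=0 children=['U', 'B'] (at root)
Step 4 (down 1): focus=B path=1 depth=1 children=['P'] left=['U'] right=[] parent=A

Answer: valid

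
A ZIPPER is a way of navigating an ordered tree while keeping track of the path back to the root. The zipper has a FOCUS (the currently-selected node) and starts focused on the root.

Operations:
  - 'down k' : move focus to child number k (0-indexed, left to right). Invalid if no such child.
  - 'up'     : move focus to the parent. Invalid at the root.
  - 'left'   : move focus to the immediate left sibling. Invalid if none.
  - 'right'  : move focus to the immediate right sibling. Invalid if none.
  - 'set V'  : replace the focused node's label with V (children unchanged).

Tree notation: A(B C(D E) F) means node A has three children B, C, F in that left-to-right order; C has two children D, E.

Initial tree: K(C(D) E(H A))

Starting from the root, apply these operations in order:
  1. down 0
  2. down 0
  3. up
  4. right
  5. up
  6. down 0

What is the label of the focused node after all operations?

Step 1 (down 0): focus=C path=0 depth=1 children=['D'] left=[] right=['E'] parent=K
Step 2 (down 0): focus=D path=0/0 depth=2 children=[] left=[] right=[] parent=C
Step 3 (up): focus=C path=0 depth=1 children=['D'] left=[] right=['E'] parent=K
Step 4 (right): focus=E path=1 depth=1 children=['H', 'A'] left=['C'] right=[] parent=K
Step 5 (up): focus=K path=root depth=0 children=['C', 'E'] (at root)
Step 6 (down 0): focus=C path=0 depth=1 children=['D'] left=[] right=['E'] parent=K

Answer: C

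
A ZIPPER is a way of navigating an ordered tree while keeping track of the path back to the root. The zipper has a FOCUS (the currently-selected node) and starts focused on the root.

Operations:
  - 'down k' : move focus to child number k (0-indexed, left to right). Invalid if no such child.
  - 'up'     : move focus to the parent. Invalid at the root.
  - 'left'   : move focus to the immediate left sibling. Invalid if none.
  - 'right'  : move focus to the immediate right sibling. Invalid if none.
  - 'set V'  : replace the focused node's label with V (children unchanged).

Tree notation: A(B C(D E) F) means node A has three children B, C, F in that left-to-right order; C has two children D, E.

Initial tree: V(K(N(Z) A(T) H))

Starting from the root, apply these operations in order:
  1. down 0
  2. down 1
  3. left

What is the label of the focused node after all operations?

Step 1 (down 0): focus=K path=0 depth=1 children=['N', 'A', 'H'] left=[] right=[] parent=V
Step 2 (down 1): focus=A path=0/1 depth=2 children=['T'] left=['N'] right=['H'] parent=K
Step 3 (left): focus=N path=0/0 depth=2 children=['Z'] left=[] right=['A', 'H'] parent=K

Answer: N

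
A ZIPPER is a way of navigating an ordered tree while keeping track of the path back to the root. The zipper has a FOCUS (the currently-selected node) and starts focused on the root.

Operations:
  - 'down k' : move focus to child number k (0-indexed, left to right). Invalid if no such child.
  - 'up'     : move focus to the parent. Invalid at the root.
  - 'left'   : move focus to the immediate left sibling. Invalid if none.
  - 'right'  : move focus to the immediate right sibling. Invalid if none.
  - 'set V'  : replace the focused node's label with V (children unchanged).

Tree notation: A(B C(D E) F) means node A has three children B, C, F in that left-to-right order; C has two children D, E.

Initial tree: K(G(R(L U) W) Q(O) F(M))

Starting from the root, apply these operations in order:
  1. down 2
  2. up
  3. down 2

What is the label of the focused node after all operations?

Step 1 (down 2): focus=F path=2 depth=1 children=['M'] left=['G', 'Q'] right=[] parent=K
Step 2 (up): focus=K path=root depth=0 children=['G', 'Q', 'F'] (at root)
Step 3 (down 2): focus=F path=2 depth=1 children=['M'] left=['G', 'Q'] right=[] parent=K

Answer: F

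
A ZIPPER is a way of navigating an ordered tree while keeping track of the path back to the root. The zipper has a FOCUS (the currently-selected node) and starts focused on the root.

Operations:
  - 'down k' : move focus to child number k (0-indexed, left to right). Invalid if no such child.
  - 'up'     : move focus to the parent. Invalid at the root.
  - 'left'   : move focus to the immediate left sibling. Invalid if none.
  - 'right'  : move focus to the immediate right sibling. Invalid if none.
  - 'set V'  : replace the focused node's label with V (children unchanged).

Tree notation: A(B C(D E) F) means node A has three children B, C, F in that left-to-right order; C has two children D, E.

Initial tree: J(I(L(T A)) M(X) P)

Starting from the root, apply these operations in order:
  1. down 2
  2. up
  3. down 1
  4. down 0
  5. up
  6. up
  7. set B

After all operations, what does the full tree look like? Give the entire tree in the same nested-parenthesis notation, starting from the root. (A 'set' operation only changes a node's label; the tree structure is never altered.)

Answer: B(I(L(T A)) M(X) P)

Derivation:
Step 1 (down 2): focus=P path=2 depth=1 children=[] left=['I', 'M'] right=[] parent=J
Step 2 (up): focus=J path=root depth=0 children=['I', 'M', 'P'] (at root)
Step 3 (down 1): focus=M path=1 depth=1 children=['X'] left=['I'] right=['P'] parent=J
Step 4 (down 0): focus=X path=1/0 depth=2 children=[] left=[] right=[] parent=M
Step 5 (up): focus=M path=1 depth=1 children=['X'] left=['I'] right=['P'] parent=J
Step 6 (up): focus=J path=root depth=0 children=['I', 'M', 'P'] (at root)
Step 7 (set B): focus=B path=root depth=0 children=['I', 'M', 'P'] (at root)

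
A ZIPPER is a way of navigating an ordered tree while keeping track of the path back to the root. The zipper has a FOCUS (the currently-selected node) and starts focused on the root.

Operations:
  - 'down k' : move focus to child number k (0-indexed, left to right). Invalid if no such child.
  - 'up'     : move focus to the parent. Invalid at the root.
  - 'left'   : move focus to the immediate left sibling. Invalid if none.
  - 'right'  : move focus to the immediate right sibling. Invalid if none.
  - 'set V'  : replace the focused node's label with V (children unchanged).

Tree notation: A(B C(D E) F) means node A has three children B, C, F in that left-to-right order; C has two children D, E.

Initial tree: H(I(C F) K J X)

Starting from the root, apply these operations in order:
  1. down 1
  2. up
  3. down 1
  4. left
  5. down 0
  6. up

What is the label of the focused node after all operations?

Step 1 (down 1): focus=K path=1 depth=1 children=[] left=['I'] right=['J', 'X'] parent=H
Step 2 (up): focus=H path=root depth=0 children=['I', 'K', 'J', 'X'] (at root)
Step 3 (down 1): focus=K path=1 depth=1 children=[] left=['I'] right=['J', 'X'] parent=H
Step 4 (left): focus=I path=0 depth=1 children=['C', 'F'] left=[] right=['K', 'J', 'X'] parent=H
Step 5 (down 0): focus=C path=0/0 depth=2 children=[] left=[] right=['F'] parent=I
Step 6 (up): focus=I path=0 depth=1 children=['C', 'F'] left=[] right=['K', 'J', 'X'] parent=H

Answer: I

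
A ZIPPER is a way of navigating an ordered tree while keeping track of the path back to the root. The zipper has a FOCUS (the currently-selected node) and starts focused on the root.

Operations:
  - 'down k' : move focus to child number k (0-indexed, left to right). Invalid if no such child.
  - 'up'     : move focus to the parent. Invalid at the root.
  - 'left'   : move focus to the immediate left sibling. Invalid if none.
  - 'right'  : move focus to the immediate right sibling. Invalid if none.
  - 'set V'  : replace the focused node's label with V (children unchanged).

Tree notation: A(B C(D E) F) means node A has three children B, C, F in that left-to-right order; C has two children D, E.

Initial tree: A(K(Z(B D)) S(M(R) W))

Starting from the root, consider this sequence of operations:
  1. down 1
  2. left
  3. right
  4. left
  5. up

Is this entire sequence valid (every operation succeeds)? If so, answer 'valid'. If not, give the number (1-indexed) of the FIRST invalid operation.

Step 1 (down 1): focus=S path=1 depth=1 children=['M', 'W'] left=['K'] right=[] parent=A
Step 2 (left): focus=K path=0 depth=1 children=['Z'] left=[] right=['S'] parent=A
Step 3 (right): focus=S path=1 depth=1 children=['M', 'W'] left=['K'] right=[] parent=A
Step 4 (left): focus=K path=0 depth=1 children=['Z'] left=[] right=['S'] parent=A
Step 5 (up): focus=A path=root depth=0 children=['K', 'S'] (at root)

Answer: valid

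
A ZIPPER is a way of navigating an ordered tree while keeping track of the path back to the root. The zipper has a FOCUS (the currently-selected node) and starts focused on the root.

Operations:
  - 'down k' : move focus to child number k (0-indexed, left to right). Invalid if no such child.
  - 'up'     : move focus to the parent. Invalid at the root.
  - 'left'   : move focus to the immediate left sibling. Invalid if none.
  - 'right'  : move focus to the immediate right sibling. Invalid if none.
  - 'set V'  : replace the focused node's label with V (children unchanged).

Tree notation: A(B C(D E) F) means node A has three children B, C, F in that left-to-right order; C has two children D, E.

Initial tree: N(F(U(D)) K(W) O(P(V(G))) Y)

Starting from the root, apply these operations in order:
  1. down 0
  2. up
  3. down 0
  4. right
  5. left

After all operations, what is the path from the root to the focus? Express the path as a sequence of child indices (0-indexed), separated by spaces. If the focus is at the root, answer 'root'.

Answer: 0

Derivation:
Step 1 (down 0): focus=F path=0 depth=1 children=['U'] left=[] right=['K', 'O', 'Y'] parent=N
Step 2 (up): focus=N path=root depth=0 children=['F', 'K', 'O', 'Y'] (at root)
Step 3 (down 0): focus=F path=0 depth=1 children=['U'] left=[] right=['K', 'O', 'Y'] parent=N
Step 4 (right): focus=K path=1 depth=1 children=['W'] left=['F'] right=['O', 'Y'] parent=N
Step 5 (left): focus=F path=0 depth=1 children=['U'] left=[] right=['K', 'O', 'Y'] parent=N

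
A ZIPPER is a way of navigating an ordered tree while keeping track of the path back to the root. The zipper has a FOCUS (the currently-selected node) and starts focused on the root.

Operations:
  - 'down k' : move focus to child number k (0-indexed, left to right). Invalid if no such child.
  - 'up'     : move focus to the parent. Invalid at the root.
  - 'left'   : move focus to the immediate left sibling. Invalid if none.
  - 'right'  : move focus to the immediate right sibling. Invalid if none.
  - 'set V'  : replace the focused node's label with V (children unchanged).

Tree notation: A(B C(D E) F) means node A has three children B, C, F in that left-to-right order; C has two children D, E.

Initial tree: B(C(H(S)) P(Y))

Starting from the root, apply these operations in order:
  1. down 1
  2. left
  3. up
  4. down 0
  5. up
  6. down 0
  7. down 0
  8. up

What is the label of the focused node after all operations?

Answer: C

Derivation:
Step 1 (down 1): focus=P path=1 depth=1 children=['Y'] left=['C'] right=[] parent=B
Step 2 (left): focus=C path=0 depth=1 children=['H'] left=[] right=['P'] parent=B
Step 3 (up): focus=B path=root depth=0 children=['C', 'P'] (at root)
Step 4 (down 0): focus=C path=0 depth=1 children=['H'] left=[] right=['P'] parent=B
Step 5 (up): focus=B path=root depth=0 children=['C', 'P'] (at root)
Step 6 (down 0): focus=C path=0 depth=1 children=['H'] left=[] right=['P'] parent=B
Step 7 (down 0): focus=H path=0/0 depth=2 children=['S'] left=[] right=[] parent=C
Step 8 (up): focus=C path=0 depth=1 children=['H'] left=[] right=['P'] parent=B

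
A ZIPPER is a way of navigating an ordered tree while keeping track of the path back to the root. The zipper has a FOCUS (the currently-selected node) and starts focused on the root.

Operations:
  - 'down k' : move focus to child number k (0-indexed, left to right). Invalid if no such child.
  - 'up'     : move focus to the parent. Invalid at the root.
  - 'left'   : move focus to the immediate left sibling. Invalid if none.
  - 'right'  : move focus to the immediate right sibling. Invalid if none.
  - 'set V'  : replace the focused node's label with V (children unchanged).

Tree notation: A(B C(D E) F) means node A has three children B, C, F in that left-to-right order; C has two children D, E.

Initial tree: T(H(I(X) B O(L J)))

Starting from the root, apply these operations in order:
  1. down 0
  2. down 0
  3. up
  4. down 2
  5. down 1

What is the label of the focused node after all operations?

Answer: J

Derivation:
Step 1 (down 0): focus=H path=0 depth=1 children=['I', 'B', 'O'] left=[] right=[] parent=T
Step 2 (down 0): focus=I path=0/0 depth=2 children=['X'] left=[] right=['B', 'O'] parent=H
Step 3 (up): focus=H path=0 depth=1 children=['I', 'B', 'O'] left=[] right=[] parent=T
Step 4 (down 2): focus=O path=0/2 depth=2 children=['L', 'J'] left=['I', 'B'] right=[] parent=H
Step 5 (down 1): focus=J path=0/2/1 depth=3 children=[] left=['L'] right=[] parent=O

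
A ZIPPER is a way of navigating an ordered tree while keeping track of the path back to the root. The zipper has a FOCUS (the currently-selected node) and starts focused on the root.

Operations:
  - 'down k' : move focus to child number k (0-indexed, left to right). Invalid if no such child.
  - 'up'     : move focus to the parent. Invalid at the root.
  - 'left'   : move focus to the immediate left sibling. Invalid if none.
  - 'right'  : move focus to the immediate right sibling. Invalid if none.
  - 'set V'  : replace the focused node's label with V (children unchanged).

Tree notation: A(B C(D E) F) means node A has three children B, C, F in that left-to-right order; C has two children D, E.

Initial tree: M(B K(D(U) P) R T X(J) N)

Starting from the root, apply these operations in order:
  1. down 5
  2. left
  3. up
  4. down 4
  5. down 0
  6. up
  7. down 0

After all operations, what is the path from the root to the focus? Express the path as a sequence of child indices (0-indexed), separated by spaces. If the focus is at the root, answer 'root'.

Answer: 4 0

Derivation:
Step 1 (down 5): focus=N path=5 depth=1 children=[] left=['B', 'K', 'R', 'T', 'X'] right=[] parent=M
Step 2 (left): focus=X path=4 depth=1 children=['J'] left=['B', 'K', 'R', 'T'] right=['N'] parent=M
Step 3 (up): focus=M path=root depth=0 children=['B', 'K', 'R', 'T', 'X', 'N'] (at root)
Step 4 (down 4): focus=X path=4 depth=1 children=['J'] left=['B', 'K', 'R', 'T'] right=['N'] parent=M
Step 5 (down 0): focus=J path=4/0 depth=2 children=[] left=[] right=[] parent=X
Step 6 (up): focus=X path=4 depth=1 children=['J'] left=['B', 'K', 'R', 'T'] right=['N'] parent=M
Step 7 (down 0): focus=J path=4/0 depth=2 children=[] left=[] right=[] parent=X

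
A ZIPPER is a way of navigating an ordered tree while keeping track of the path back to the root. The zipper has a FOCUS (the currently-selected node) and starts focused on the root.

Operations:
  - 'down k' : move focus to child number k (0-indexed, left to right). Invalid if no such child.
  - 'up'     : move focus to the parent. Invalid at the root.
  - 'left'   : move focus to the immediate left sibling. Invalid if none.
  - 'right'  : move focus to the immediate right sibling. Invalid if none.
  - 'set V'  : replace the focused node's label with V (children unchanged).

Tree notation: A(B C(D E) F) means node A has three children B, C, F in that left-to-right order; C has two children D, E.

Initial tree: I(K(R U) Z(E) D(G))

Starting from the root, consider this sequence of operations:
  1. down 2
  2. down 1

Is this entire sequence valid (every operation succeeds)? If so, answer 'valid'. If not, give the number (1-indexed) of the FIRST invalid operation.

Step 1 (down 2): focus=D path=2 depth=1 children=['G'] left=['K', 'Z'] right=[] parent=I
Step 2 (down 1): INVALID

Answer: 2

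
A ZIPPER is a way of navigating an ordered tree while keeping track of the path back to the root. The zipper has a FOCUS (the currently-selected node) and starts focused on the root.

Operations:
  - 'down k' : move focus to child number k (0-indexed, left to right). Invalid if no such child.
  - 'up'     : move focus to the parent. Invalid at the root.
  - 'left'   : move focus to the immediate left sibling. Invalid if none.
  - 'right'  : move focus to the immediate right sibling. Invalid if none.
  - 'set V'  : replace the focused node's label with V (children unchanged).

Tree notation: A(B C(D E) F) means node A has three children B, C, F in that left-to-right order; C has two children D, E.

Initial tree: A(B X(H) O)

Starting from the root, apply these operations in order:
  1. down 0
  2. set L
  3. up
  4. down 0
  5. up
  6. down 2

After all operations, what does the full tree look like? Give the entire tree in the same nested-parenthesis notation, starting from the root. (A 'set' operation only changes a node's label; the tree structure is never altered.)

Answer: A(L X(H) O)

Derivation:
Step 1 (down 0): focus=B path=0 depth=1 children=[] left=[] right=['X', 'O'] parent=A
Step 2 (set L): focus=L path=0 depth=1 children=[] left=[] right=['X', 'O'] parent=A
Step 3 (up): focus=A path=root depth=0 children=['L', 'X', 'O'] (at root)
Step 4 (down 0): focus=L path=0 depth=1 children=[] left=[] right=['X', 'O'] parent=A
Step 5 (up): focus=A path=root depth=0 children=['L', 'X', 'O'] (at root)
Step 6 (down 2): focus=O path=2 depth=1 children=[] left=['L', 'X'] right=[] parent=A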